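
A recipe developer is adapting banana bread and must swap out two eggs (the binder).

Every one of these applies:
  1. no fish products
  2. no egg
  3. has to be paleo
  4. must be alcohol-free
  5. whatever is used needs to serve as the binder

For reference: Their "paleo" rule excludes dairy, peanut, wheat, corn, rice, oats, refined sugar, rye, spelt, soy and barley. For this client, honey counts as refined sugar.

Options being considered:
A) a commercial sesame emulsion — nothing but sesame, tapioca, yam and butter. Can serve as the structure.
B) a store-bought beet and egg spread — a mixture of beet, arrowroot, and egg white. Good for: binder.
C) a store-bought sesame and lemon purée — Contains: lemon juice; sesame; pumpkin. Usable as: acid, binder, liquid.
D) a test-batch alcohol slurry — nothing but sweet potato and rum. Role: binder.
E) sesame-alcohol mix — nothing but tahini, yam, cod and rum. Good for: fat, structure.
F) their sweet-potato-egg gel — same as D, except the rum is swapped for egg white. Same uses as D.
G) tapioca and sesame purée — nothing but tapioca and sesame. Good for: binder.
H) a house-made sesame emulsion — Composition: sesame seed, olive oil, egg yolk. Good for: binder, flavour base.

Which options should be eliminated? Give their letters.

A: not usable as a binder; has butter, so not paleo — no
B: has egg white, so not egg-free — reject
C: only sesame, pumpkin, and lemon juice; none excluded — OK
D: has rum, so not alcohol-free — no
E: not usable as a binder; has rum, so not alcohol-free (and 1 more) — out
F: has egg white, so not egg-free — no
G: only sesame and tapioca; none excluded — OK
H: has egg yolk, so not egg-free — reject

A, B, D, E, F, H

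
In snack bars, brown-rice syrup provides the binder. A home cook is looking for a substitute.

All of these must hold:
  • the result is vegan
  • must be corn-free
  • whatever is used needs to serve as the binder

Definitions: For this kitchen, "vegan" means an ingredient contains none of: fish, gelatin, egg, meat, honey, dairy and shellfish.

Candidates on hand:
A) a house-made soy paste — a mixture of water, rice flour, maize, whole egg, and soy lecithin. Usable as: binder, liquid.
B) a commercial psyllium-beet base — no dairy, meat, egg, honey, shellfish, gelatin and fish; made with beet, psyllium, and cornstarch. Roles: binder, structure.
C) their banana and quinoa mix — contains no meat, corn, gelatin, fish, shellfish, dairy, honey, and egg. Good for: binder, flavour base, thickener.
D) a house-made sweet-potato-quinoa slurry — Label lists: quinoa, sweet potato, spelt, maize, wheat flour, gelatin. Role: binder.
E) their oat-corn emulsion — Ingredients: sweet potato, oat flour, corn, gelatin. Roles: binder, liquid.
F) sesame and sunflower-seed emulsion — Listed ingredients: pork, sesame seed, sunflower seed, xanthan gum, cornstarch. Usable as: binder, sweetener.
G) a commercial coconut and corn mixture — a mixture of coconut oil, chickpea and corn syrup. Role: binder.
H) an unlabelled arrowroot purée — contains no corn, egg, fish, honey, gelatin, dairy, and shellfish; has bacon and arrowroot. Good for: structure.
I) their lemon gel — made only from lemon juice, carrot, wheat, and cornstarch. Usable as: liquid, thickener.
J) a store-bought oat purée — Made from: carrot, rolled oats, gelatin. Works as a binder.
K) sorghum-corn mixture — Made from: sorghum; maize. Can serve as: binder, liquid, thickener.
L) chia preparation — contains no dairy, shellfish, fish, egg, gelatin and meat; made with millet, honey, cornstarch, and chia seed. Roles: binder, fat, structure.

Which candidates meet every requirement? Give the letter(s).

C

A: has whole egg, so not vegan; has maize, so not corn-free — reject
B: has cornstarch, so not corn-free — reject
C: every rule checks out — OK
D: has gelatin, so not vegan; has maize, so not corn-free — reject
E: has gelatin, so not vegan; has corn, so not corn-free — no
F: has pork, so not vegan; has cornstarch, so not corn-free — out
G: has corn syrup, so not corn-free — out
H: not usable as a binder; has bacon, so not vegan — no
I: not usable as a binder; has cornstarch, so not corn-free — out
J: has gelatin, so not vegan — reject
K: has maize, so not corn-free — reject
L: has honey, so not vegan; has cornstarch, so not corn-free — reject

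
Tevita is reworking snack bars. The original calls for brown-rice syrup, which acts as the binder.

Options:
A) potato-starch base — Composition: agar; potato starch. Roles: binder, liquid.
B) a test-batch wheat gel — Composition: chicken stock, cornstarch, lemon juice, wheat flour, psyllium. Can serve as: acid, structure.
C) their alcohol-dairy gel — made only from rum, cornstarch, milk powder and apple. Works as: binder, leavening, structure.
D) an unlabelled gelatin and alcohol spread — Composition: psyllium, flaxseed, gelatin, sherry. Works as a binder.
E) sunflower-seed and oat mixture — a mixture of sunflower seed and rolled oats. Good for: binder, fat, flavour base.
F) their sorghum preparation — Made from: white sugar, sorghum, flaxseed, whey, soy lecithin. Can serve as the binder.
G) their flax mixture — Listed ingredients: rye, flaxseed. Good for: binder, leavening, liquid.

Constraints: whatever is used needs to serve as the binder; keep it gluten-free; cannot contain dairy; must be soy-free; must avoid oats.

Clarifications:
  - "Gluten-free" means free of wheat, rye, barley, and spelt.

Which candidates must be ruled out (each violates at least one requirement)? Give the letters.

A: no dairy, no soy — OK
B: not usable as a binder; has wheat flour, so not gluten-free — out
C: has milk powder, so not dairy-free — no
D: works as a binder, no oats, no soy — valid
E: has rolled oats, so not oat-free — no
F: has whey, so not dairy-free; has soy lecithin, so not soy-free — reject
G: has rye, so not gluten-free — no

B, C, E, F, G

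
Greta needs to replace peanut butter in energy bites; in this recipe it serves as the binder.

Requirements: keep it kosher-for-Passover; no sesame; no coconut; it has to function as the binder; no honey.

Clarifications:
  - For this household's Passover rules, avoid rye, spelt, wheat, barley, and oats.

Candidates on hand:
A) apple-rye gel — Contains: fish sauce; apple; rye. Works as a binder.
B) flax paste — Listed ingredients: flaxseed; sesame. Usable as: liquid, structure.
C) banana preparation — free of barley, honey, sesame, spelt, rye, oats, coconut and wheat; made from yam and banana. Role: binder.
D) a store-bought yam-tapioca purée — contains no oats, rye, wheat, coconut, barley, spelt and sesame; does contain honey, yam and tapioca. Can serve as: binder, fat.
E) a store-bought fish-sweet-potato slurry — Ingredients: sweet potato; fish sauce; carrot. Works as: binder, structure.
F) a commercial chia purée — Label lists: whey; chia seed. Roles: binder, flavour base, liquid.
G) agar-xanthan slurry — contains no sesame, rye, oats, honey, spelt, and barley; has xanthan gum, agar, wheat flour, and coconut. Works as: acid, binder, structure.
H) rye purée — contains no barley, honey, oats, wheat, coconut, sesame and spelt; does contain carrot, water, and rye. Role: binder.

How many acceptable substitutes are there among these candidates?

3

A: has rye, so not kosher-for-Passover — reject
B: not usable as a binder; has sesame, so not sesame-free — no
C: every rule checks out — OK
D: has honey, so not honey-free — reject
E: only fish sauce, sweet potato and carrot; none excluded — OK
F: nothing on the exclusion list — keep
G: has wheat flour, so not kosher-for-Passover; has coconut, so not coconut-free — out
H: has rye, so not kosher-for-Passover — no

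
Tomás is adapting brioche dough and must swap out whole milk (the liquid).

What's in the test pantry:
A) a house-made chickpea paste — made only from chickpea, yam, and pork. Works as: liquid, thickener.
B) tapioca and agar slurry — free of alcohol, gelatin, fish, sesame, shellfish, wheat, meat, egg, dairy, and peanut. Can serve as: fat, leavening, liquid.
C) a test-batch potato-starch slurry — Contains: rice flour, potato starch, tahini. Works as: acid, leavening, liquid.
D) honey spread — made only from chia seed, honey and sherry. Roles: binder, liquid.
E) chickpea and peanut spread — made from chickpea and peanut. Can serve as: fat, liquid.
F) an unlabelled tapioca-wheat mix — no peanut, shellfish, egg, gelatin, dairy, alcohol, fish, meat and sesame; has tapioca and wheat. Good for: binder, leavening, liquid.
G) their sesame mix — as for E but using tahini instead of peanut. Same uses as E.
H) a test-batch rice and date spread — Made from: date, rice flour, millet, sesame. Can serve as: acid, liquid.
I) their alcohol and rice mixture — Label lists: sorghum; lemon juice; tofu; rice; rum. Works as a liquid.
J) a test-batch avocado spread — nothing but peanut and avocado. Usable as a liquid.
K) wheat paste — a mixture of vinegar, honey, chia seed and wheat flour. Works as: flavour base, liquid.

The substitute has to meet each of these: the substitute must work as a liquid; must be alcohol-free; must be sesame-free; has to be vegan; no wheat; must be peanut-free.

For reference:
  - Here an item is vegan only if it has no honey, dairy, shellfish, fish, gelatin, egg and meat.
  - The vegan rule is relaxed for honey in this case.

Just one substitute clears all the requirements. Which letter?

A: has pork, so not vegan — reject
B: works as a liquid, no peanut, no alcohol — valid
C: has tahini, so not sesame-free — reject
D: has sherry, so not alcohol-free — out
E: has peanut, so not peanut-free — no
F: has wheat, so not wheat-free — no
G: has tahini, so not sesame-free — out
H: has sesame, so not sesame-free — reject
I: has rum, so not alcohol-free — out
J: has peanut, so not peanut-free — reject
K: has wheat flour, so not wheat-free — no

B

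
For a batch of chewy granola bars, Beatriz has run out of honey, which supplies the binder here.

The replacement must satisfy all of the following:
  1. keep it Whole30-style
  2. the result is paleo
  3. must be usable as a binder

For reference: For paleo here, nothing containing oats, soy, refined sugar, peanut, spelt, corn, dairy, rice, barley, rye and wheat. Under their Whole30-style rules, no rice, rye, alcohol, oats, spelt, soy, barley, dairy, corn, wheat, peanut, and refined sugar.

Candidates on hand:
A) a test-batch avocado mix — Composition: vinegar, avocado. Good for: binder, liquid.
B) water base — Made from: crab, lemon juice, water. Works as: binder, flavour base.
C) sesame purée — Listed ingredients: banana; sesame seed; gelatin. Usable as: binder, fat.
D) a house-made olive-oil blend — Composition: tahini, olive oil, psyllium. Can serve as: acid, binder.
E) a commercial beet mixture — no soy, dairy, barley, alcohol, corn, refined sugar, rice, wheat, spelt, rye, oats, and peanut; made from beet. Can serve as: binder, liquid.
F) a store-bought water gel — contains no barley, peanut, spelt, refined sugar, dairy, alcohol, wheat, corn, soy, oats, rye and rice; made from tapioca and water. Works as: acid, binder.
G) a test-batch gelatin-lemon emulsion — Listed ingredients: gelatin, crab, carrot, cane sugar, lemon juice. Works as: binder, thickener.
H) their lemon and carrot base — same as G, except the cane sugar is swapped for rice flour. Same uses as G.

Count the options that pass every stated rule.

6

A: only vinegar and avocado; none excluded — keep
B: paleo, Whole30-style — OK
C: paleo, Whole30-style — keep
D: only tahini, olive oil, and psyllium; none excluded — valid
E: works as a binder, paleo, Whole30-style — OK
F: Whole30-style, paleo — keep
G: has cane sugar, so not paleo; has cane sugar, so not Whole30-style — reject
H: has rice flour, so not paleo; has rice flour, so not Whole30-style — reject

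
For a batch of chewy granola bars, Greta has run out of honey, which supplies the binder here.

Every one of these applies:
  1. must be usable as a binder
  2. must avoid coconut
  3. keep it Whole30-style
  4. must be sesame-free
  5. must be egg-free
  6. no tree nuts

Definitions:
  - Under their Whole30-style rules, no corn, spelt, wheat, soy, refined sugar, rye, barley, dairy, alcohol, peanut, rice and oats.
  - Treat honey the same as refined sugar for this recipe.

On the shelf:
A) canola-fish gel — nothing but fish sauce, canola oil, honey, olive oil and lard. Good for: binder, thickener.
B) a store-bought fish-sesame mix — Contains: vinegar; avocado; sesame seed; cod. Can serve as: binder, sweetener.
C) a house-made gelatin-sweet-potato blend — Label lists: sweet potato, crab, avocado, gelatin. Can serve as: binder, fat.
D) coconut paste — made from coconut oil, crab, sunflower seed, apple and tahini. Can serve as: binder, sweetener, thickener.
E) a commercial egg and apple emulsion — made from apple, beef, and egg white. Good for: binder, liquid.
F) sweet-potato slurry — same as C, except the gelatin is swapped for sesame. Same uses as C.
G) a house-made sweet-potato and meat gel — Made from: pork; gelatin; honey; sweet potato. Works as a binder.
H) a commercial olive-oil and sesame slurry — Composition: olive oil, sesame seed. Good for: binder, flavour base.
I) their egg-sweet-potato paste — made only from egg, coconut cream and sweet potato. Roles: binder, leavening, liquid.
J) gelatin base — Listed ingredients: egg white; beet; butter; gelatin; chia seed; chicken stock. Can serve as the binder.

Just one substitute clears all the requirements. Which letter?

A: has honey, so not Whole30-style — no
B: has sesame seed, so not sesame-free — out
C: nothing on the exclusion list — valid
D: has tahini, so not sesame-free; has coconut oil, so not coconut-free — out
E: has egg white, so not egg-free — no
F: has sesame, so not sesame-free — reject
G: has honey, so not Whole30-style — out
H: has sesame seed, so not sesame-free — reject
I: has coconut cream, so not coconut-free; has egg, so not egg-free — out
J: has butter, so not Whole30-style; has egg white, so not egg-free — out

C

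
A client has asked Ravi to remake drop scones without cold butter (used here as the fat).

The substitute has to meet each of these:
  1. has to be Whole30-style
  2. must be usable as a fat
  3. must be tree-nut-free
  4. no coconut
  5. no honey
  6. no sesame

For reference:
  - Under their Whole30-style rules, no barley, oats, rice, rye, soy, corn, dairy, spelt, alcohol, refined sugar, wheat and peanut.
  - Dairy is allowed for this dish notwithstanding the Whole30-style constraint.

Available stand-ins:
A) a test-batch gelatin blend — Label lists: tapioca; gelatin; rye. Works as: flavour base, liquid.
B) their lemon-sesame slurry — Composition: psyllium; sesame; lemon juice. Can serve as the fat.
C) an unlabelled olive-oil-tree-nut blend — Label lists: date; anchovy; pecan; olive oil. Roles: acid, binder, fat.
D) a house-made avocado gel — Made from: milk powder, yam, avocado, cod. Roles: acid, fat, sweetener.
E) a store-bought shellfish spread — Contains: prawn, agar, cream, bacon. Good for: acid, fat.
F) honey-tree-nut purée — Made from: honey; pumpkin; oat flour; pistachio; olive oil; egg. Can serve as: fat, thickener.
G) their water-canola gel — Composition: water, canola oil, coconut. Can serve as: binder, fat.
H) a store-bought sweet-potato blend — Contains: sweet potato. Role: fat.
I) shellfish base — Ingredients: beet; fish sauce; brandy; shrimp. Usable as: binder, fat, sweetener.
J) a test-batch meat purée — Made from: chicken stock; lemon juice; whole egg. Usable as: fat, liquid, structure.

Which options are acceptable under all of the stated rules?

D, E, H, J

A: not usable as a fat; has rye, so not Whole30-style — no
B: has sesame, so not sesame-free — no
C: has pecan, so not tree-nut-free — reject
D: dairy is permitted under the Whole30-style carve-out; nothing else excluded — keep
E: dairy is permitted under the Whole30-style carve-out; nothing else excluded — valid
F: has oat flour, so not Whole30-style; has pistachio, so not tree-nut-free (and 1 more) — out
G: has coconut, so not coconut-free — reject
H: all constraints satisfied — OK
I: has brandy, so not Whole30-style — reject
J: only whole egg, chicken stock, and lemon juice; none excluded — keep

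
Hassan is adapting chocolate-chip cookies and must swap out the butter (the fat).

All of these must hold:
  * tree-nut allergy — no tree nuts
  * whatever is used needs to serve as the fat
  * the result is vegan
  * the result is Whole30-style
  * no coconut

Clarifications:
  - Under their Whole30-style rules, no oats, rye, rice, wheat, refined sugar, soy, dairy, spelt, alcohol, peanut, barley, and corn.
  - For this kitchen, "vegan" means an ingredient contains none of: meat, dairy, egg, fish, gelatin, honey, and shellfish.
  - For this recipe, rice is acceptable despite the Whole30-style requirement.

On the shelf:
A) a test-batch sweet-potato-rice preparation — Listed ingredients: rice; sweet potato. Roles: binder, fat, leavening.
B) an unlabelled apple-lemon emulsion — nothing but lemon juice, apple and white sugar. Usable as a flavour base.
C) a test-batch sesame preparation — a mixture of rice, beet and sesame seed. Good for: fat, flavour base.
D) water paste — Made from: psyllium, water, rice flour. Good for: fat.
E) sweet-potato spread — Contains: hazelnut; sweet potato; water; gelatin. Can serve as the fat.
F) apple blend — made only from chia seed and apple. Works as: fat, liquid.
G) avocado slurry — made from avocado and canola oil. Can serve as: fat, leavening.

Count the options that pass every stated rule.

5

A: rice is permitted under the Whole30-style carve-out; nothing else excluded — OK
B: not usable as a fat; has white sugar, so not Whole30-style — out
C: rice is permitted under the Whole30-style carve-out; nothing else excluded — valid
D: rice is permitted under the Whole30-style carve-out; nothing else excluded — valid
E: has gelatin, so not vegan; has hazelnut, so not tree-nut-free — reject
F: only apple and chia seed; none excluded — valid
G: every rule checks out — OK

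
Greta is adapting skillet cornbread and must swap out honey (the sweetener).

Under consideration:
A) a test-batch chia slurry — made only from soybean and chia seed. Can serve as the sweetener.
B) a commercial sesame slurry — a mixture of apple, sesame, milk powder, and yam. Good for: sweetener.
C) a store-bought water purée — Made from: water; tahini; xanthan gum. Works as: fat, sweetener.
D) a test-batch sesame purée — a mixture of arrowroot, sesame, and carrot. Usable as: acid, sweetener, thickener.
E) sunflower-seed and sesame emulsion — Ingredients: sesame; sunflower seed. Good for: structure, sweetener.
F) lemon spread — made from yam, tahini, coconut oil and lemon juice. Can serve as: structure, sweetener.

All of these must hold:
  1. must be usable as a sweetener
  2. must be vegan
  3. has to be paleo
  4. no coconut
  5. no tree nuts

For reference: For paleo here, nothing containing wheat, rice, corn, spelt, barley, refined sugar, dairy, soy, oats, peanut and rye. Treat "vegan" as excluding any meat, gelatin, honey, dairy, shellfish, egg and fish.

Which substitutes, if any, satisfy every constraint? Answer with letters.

C, D, E

A: has soybean, so not paleo — out
B: has milk powder, so not paleo; has milk powder, so not vegan — out
C: nothing on the exclusion list — OK
D: only sesame, arrowroot, and carrot; none excluded — valid
E: every rule checks out — keep
F: has coconut oil, so not coconut-free — reject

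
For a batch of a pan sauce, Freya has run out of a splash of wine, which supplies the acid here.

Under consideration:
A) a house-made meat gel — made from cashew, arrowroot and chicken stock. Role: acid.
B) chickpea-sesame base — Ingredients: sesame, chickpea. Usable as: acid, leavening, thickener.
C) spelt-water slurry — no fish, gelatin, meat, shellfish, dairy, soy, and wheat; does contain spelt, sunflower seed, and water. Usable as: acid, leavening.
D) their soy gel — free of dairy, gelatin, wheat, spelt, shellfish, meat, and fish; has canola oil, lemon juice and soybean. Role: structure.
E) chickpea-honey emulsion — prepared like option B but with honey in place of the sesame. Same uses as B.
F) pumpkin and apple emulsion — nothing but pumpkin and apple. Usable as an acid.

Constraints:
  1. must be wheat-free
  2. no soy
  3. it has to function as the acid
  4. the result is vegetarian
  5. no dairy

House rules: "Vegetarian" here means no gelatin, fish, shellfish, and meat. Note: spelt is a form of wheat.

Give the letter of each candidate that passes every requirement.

A: has chicken stock, so not vegetarian — out
B: every rule checks out — keep
C: has spelt, so not wheat-free — no
D: not usable as an acid; has soybean, so not soy-free — no
E: works as an acid, no dairy, no soy — valid
F: only apple and pumpkin; none excluded — valid

B, E, F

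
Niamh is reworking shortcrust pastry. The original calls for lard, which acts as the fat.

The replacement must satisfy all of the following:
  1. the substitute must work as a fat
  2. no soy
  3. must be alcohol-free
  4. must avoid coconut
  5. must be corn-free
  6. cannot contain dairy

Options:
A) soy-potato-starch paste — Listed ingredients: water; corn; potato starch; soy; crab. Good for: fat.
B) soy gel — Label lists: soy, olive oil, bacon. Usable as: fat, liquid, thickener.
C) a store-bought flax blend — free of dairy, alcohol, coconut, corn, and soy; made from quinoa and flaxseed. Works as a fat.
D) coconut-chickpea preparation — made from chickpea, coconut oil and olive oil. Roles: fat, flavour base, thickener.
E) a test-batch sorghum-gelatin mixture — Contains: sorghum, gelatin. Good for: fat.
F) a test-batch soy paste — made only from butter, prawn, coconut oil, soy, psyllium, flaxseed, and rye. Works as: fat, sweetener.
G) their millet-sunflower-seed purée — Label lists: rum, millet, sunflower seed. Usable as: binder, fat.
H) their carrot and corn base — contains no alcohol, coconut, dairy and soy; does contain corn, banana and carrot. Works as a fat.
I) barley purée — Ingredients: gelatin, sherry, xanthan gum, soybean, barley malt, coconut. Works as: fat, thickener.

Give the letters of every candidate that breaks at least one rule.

A, B, D, F, G, H, I

A: has corn, so not corn-free; has soy, so not soy-free — no
B: has soy, so not soy-free — reject
C: no alcohol, no corn — keep
D: has coconut oil, so not coconut-free — no
E: all constraints satisfied — valid
F: has soy, so not soy-free; has coconut oil, so not coconut-free (and 1 more) — reject
G: has rum, so not alcohol-free — reject
H: has corn, so not corn-free — reject
I: has soybean, so not soy-free; has coconut, so not coconut-free (and 1 more) — reject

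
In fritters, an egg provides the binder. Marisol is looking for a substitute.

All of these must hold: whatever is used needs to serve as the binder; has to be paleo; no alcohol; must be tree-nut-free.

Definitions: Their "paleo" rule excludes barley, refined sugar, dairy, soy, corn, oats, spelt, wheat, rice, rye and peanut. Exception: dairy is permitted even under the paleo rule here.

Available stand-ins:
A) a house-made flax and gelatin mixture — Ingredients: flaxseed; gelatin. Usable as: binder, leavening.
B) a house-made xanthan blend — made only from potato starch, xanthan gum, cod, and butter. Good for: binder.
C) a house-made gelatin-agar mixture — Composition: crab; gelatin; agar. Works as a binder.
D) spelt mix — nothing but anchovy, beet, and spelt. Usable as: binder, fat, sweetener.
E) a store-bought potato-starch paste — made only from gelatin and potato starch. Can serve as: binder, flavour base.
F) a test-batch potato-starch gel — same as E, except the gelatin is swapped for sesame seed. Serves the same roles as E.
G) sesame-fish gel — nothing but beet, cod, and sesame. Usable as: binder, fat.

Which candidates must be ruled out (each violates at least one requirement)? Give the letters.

D

A: only gelatin and flaxseed; none excluded — OK
B: dairy is permitted under the paleo carve-out; nothing else excluded — valid
C: only gelatin, crab, and agar; none excluded — OK
D: has spelt, so not paleo — no
E: nothing on the exclusion list — OK
F: all constraints satisfied — valid
G: every rule checks out — valid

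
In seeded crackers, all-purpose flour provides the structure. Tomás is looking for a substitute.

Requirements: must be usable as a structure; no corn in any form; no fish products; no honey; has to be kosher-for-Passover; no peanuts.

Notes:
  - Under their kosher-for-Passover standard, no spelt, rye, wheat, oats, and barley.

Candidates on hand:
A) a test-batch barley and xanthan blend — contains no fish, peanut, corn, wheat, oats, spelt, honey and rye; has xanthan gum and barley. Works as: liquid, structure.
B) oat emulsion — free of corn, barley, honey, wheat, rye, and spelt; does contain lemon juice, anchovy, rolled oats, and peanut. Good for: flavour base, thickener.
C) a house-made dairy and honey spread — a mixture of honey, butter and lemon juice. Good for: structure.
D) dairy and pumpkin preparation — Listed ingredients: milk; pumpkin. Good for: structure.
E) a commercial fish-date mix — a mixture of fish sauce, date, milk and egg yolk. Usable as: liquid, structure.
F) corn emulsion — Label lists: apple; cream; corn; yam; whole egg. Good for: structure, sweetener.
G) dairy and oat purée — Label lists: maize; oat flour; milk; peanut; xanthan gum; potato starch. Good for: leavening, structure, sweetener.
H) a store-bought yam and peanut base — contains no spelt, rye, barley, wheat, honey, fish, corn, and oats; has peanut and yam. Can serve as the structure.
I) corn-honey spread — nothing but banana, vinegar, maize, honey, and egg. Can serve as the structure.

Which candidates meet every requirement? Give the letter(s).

D

A: has barley, so not kosher-for-Passover — no
B: not usable as a structure; has rolled oats, so not kosher-for-Passover (and 2 more) — out
C: has honey, so not honey-free — out
D: works as a structure, no peanut, no honey — valid
E: has fish sauce, so not fish-free — reject
F: has corn, so not corn-free — no
G: has oat flour, so not kosher-for-Passover; has peanut, so not peanut-free (and 1 more) — out
H: has peanut, so not peanut-free — reject
I: has honey, so not honey-free; has maize, so not corn-free — no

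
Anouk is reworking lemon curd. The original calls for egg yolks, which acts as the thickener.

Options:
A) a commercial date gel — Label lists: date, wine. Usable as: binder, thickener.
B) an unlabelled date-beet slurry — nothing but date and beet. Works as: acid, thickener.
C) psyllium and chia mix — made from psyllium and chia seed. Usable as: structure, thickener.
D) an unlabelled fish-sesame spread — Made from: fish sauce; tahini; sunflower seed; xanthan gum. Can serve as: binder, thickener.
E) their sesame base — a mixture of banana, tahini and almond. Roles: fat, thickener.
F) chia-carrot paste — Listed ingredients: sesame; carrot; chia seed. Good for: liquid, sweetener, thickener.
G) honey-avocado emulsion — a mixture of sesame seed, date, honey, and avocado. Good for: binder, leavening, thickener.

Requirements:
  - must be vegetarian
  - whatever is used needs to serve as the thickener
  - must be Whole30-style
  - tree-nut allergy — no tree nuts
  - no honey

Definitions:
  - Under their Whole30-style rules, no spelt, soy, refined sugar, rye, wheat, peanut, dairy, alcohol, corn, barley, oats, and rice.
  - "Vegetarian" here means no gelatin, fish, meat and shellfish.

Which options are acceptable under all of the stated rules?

B, C, F

A: has wine, so not Whole30-style — reject
B: only beet and date; none excluded — keep
C: only psyllium and chia seed; none excluded — OK
D: has fish sauce, so not vegetarian — reject
E: has almond, so not tree-nut-free — out
F: all constraints satisfied — OK
G: has honey, so not honey-free — out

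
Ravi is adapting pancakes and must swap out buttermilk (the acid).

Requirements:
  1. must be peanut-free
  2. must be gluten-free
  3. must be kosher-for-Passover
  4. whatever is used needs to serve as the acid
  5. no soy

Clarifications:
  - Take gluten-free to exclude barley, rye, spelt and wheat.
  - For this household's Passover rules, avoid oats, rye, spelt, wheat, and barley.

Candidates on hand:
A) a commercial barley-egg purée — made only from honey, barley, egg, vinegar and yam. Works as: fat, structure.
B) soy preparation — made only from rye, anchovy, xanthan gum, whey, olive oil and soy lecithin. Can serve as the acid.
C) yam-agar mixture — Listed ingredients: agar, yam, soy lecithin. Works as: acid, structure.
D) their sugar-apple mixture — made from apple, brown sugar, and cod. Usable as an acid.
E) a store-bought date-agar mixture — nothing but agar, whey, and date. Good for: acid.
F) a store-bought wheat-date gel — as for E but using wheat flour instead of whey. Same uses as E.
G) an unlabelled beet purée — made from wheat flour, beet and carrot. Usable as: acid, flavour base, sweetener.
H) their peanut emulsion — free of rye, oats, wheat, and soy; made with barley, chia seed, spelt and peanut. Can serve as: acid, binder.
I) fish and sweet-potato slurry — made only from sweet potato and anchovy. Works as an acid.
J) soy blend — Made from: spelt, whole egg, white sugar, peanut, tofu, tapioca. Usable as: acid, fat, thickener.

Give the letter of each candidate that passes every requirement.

D, E, I

A: not usable as an acid; has barley, so not gluten-free (and 1 more) — out
B: has rye, so not gluten-free; has rye, so not kosher-for-Passover (and 1 more) — no
C: has soy lecithin, so not soy-free — reject
D: all constraints satisfied — keep
E: all constraints satisfied — keep
F: has wheat flour, so not gluten-free; has wheat flour, so not kosher-for-Passover — out
G: has wheat flour, so not gluten-free; has wheat flour, so not kosher-for-Passover — reject
H: has barley, so not gluten-free; has barley, so not kosher-for-Passover (and 1 more) — reject
I: every rule checks out — valid
J: has spelt, so not gluten-free; has spelt, so not kosher-for-Passover (and 2 more) — out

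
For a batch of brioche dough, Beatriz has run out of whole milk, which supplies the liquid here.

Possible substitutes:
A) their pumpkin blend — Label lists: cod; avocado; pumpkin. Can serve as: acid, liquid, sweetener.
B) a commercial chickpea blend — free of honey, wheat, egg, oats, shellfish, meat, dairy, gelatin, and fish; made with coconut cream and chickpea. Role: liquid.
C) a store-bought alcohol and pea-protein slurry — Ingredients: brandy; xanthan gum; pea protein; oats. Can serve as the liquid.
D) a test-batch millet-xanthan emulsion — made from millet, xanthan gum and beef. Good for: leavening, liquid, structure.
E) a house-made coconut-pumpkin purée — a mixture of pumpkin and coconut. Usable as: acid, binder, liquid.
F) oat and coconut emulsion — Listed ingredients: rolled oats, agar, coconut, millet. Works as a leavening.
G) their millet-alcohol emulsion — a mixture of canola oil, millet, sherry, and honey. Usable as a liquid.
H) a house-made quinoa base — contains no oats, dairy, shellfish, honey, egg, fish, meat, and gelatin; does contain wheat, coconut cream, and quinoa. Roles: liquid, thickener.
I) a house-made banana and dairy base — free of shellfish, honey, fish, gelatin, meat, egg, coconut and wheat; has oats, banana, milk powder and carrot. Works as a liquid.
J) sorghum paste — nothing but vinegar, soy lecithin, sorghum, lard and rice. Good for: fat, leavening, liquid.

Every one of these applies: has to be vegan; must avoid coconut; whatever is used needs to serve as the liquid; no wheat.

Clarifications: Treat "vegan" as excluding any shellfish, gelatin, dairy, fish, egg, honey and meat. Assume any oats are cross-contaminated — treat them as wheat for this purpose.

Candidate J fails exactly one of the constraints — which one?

vegan

usable as a liquid: satisfied
vegan: has lard — fails
coconut-free: satisfied
wheat-free: satisfied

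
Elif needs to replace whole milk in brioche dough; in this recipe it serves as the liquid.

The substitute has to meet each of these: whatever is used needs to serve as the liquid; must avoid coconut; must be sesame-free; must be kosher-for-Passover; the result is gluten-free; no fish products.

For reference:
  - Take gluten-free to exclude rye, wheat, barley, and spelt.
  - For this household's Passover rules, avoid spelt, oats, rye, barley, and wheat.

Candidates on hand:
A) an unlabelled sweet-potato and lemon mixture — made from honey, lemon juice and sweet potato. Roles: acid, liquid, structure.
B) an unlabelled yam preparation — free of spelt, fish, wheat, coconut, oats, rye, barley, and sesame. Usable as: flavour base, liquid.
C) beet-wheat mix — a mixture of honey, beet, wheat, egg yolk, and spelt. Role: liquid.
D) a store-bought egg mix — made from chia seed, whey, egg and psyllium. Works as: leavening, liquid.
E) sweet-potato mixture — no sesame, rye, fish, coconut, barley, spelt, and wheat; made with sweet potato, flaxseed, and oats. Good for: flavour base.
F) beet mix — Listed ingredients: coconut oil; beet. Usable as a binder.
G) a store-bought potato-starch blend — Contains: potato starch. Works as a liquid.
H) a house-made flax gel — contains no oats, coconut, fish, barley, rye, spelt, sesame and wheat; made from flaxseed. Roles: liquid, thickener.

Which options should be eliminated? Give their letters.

C, E, F

A: only honey, lemon juice and sweet potato; none excluded — OK
B: no sesame, no fish — OK
C: has spelt, so not gluten-free; has spelt, so not kosher-for-Passover — no
D: gluten-free, kosher-for-Passover — OK
E: not usable as a liquid; has oats, so not kosher-for-Passover — no
F: not usable as a liquid; has coconut oil, so not coconut-free — reject
G: no sesame, kosher-for-Passover — OK
H: works as a liquid, gluten-free, no fish — valid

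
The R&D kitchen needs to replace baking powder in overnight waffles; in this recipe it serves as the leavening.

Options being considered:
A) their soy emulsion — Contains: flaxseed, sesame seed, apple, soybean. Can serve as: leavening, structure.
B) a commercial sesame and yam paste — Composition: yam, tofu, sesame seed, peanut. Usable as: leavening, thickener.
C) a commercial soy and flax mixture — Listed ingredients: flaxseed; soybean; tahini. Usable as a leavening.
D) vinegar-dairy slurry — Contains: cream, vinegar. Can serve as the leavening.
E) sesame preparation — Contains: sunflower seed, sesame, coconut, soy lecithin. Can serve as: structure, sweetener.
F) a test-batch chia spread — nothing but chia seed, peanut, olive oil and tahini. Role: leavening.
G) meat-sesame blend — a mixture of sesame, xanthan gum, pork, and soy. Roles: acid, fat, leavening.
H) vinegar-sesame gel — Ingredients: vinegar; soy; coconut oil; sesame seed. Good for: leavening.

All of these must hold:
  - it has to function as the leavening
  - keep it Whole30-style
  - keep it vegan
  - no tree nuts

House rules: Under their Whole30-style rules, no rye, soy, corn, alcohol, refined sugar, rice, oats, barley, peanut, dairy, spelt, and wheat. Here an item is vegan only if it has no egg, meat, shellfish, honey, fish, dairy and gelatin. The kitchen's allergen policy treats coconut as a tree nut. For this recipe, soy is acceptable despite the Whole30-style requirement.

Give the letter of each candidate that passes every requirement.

A, C

A: soy is permitted under the Whole30-style carve-out; nothing else excluded — valid
B: has peanut, so not Whole30-style — no
C: soy is permitted under the Whole30-style carve-out; nothing else excluded — valid
D: has cream, so not Whole30-style; has cream, so not vegan — reject
E: not usable as a leavening; has coconut, so not tree-nut-free — reject
F: has peanut, so not Whole30-style — no
G: has pork, so not vegan — no
H: has coconut oil, so not tree-nut-free — out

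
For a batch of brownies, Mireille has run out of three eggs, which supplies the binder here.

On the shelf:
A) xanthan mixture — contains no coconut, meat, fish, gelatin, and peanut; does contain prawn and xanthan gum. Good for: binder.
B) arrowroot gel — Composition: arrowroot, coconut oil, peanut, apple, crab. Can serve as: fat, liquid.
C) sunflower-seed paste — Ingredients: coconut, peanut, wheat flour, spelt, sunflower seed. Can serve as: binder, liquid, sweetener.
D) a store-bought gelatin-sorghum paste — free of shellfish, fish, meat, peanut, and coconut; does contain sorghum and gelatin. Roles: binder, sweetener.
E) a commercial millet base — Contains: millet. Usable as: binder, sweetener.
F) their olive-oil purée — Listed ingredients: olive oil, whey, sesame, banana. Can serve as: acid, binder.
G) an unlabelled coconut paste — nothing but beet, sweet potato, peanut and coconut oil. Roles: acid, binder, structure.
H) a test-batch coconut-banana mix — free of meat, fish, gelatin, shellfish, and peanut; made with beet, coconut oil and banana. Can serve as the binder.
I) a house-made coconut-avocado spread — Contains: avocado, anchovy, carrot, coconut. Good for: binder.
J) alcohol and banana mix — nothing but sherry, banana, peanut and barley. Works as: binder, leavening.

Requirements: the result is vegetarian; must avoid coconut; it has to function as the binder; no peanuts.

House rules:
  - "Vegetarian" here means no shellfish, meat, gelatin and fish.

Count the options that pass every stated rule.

A: has prawn, so not vegetarian — reject
B: not usable as a binder; has crab, so not vegetarian (and 2 more) — no
C: has peanut, so not peanut-free; has coconut, so not coconut-free — no
D: has gelatin, so not vegetarian — no
E: all constraints satisfied — OK
F: whey and sesame etc. — none of it excluded — keep
G: has peanut, so not peanut-free; has coconut oil, so not coconut-free — out
H: has coconut oil, so not coconut-free — reject
I: has anchovy, so not vegetarian; has coconut, so not coconut-free — no
J: has peanut, so not peanut-free — reject

2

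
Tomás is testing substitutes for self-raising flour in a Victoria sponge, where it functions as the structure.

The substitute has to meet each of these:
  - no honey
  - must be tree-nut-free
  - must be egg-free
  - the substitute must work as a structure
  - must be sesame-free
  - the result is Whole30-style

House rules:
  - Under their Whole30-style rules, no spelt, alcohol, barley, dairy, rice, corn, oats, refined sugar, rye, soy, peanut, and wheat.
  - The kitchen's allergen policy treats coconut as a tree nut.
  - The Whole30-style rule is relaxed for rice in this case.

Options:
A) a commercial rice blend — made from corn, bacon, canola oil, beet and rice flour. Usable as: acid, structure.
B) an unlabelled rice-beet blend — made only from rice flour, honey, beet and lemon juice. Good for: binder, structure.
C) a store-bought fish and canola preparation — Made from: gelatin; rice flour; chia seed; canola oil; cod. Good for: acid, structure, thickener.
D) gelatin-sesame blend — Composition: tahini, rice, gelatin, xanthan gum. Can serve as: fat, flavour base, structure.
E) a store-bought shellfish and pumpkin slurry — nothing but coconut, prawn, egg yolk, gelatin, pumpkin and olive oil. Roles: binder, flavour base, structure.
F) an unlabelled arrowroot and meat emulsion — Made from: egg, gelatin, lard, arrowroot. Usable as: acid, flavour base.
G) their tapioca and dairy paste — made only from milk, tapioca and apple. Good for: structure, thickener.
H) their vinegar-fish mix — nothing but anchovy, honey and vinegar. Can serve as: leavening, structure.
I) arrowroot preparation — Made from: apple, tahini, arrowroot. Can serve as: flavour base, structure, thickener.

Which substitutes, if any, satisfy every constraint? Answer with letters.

A: has corn, so not Whole30-style — out
B: has honey, so not honey-free — out
C: rice is permitted under the Whole30-style carve-out; nothing else excluded — valid
D: has tahini, so not sesame-free — reject
E: has coconut, so not tree-nut-free; has egg yolk, so not egg-free — reject
F: not usable as a structure; has egg, so not egg-free — out
G: has milk, so not Whole30-style — out
H: has honey, so not honey-free — no
I: has tahini, so not sesame-free — out

C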